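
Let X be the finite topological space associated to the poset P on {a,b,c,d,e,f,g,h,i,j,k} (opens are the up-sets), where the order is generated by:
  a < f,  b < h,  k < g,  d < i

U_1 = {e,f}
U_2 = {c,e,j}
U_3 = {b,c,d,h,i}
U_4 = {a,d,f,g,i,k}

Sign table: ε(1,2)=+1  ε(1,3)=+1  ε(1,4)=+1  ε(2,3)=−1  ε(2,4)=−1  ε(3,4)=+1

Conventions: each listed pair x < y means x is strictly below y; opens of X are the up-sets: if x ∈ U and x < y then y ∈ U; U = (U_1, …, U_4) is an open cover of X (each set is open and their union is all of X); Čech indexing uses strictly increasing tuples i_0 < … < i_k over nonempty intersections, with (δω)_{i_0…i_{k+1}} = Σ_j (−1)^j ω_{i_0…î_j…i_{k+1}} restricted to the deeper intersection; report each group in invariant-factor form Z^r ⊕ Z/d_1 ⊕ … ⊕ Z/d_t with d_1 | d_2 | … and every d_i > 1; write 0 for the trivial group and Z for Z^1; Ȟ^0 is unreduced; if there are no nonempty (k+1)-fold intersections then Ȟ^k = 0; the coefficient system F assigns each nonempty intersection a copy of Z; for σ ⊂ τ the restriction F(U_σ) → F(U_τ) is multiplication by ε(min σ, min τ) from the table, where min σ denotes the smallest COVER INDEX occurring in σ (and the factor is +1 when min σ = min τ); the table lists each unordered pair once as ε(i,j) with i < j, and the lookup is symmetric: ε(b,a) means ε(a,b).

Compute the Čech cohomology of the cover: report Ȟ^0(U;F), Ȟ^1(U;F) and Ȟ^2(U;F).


Ȟ^0 ≅ 0; Ȟ^1 ≅ Z/2; Ȟ^2 ≅ 0

nonempty intersections:
  U12={e} U14={f} U23={c} U34={d,i}
C dims 4,4; δ0: rk 4, SNF 1^3·2
Ȟ^0: (4−4)−0=0 ⇒ 0
Ȟ^1: (4−0)−4=0 plus torsion [2] ⇒ Z/2
Ȟ^2: (0−0)−0=0 ⇒ 0


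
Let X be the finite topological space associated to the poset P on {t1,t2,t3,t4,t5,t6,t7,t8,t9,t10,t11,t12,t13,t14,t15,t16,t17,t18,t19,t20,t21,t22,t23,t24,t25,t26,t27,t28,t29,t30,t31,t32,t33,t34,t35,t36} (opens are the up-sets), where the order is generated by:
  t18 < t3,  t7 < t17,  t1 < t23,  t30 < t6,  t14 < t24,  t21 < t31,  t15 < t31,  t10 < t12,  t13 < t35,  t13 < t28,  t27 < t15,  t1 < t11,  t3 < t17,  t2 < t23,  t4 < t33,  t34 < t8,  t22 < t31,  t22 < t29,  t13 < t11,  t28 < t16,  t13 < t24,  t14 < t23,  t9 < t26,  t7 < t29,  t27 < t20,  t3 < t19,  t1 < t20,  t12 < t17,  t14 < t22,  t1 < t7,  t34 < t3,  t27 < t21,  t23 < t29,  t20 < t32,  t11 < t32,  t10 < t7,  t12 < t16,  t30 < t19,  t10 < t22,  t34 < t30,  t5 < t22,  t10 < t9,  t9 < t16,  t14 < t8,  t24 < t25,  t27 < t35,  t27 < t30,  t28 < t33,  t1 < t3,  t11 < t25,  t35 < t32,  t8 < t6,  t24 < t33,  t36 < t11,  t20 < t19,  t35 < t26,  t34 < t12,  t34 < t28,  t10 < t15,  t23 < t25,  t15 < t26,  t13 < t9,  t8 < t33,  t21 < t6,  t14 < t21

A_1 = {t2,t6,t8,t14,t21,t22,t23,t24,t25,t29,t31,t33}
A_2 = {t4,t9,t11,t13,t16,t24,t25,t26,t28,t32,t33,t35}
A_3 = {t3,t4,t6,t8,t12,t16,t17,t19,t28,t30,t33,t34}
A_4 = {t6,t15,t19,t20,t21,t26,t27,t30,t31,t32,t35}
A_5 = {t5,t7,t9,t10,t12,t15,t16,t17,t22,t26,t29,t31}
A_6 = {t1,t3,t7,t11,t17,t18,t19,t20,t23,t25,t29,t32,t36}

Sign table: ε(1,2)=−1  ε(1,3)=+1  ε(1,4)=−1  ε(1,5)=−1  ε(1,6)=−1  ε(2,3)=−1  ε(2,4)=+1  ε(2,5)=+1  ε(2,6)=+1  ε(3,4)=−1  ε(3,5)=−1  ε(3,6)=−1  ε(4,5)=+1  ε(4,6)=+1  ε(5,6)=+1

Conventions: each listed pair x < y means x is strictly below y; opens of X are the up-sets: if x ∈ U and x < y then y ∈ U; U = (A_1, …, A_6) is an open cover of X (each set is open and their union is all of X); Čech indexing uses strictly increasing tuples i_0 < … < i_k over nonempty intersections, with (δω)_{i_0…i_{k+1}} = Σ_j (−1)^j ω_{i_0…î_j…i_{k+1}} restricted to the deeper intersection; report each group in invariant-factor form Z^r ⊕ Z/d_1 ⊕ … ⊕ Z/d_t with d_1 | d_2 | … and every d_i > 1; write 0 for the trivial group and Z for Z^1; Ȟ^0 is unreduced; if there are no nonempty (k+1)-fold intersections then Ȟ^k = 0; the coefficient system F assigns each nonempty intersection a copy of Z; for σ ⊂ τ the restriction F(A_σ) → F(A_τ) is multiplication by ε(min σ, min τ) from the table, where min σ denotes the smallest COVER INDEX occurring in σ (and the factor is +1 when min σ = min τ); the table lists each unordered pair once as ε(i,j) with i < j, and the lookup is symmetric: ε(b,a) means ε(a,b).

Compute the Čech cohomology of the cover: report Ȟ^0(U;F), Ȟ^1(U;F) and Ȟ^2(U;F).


Ȟ^0 ≅ Z,  Ȟ^1 ≅ 0,  Ȟ^2 ≅ Z/2

nonempty intersections:
  A12={t24,t25,t33} A13={t6,t8,t33} A14={t6,t21,t31} A15={t22,t29,t31} A16={t23,t25,t29} A23={t4,t16,t28,t33} A24={t26,t32,t35} A25={t9,t16,t26} A26={t11,t25,t32} A34={t6,t19,t30} A35={t12,t16,t17} A36={t3,t17,t19} A45={t15,t26,t31} A46={t19,t20,t32} A56={t7,t17,t29}
  A123={t33} A126={t25} A134={t6} A145={t31} A156={t29} A235={t16} A245={t26} A246={t32} A346={t19} A356={t17}
C dims 6,15,10; δ0: rk 5, SNF 1^5; δ1: rk 10, SNF 1^9·2
Ȟ^0: (6−5)−0=1 ⇒ Z
Ȟ^1: (15−10)−5=0 ⇒ 0
Ȟ^2: (10−0)−10=0 plus torsion [2] ⇒ Z/2


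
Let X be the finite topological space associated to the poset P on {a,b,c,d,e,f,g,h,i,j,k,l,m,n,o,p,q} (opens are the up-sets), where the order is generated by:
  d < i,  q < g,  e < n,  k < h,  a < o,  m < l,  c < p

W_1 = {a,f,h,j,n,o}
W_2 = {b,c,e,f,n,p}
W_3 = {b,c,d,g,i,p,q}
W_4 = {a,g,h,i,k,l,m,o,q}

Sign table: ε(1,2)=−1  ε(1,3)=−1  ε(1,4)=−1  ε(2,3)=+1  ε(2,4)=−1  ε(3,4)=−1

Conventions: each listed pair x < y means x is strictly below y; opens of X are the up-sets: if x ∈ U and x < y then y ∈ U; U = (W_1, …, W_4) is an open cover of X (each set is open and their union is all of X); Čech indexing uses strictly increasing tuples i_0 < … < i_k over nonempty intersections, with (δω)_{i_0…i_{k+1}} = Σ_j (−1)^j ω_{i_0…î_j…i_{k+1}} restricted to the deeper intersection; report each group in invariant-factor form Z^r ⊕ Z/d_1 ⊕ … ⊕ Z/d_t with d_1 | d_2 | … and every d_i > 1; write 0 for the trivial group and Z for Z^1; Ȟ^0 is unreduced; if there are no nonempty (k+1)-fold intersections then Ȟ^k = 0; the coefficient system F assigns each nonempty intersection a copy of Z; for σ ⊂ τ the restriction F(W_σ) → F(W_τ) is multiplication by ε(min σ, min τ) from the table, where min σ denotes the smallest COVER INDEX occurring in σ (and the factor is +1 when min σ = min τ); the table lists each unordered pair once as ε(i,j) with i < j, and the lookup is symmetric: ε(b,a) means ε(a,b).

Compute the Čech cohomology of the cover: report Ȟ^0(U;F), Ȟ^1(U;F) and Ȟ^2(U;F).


nerve simplices:
  W12={f,n} W14={a,h,o} W23={b,c,p} W34={g,i,q}
C dims 4,4; δ0: rk 4, SNF 1^3·2
degree 0: 4−4−0 = 0 → Ȟ^0 ≅ 0
degree 1: 4−0−4 = 0 plus torsion [2] → Ȟ^1 ≅ Z/2
degree 2: 0−0−0 = 0 → Ȟ^2 ≅ 0

Ȟ^0 ≅ 0,  Ȟ^1 ≅ Z/2,  Ȟ^2 ≅ 0


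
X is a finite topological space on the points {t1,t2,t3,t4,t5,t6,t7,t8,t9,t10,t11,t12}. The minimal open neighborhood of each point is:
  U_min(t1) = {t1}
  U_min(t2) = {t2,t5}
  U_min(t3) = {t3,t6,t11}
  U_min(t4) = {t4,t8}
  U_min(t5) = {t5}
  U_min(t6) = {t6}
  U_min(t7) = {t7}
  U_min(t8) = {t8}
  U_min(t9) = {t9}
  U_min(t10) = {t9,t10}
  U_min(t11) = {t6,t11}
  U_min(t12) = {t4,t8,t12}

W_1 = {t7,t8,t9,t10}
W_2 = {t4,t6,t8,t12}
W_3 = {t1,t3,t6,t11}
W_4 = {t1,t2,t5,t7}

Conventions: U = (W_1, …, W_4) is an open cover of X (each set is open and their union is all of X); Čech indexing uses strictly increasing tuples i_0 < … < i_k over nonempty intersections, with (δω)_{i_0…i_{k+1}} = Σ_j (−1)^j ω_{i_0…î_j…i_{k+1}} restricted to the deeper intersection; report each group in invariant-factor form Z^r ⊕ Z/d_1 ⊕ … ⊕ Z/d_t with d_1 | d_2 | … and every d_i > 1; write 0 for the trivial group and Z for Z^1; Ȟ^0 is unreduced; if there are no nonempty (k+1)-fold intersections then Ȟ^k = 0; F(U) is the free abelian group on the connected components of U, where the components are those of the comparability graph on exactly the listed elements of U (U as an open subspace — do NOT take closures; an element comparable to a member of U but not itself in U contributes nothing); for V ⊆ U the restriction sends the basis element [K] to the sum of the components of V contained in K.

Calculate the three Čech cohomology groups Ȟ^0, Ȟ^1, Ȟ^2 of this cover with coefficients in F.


Ȟ^0 = Z^6; Ȟ^1 = 0; Ȟ^2 = 0

intersection data:
  W12={t8} W14={t7} W23={t6} W34={t1}
components per intersection:
  W1: {t7} {t8} {t9,t10}
  W2: {t4,t8,t12} {t6}
  W3: {t1} {t3,t6,t11}
  W4: {t1} {t2,t5} {t7}
  W12: {t8}
  W14: {t7}
  W23: {t6}
  W34: {t1}
C dims 10,4; δ0: rk 4, SNF 1^4
Ȟ^0 = (10 − 4) − 0 = 6, so Ȟ^0 ≅ Z^6
Ȟ^1 = (4 − 0) − 4 = 0, so Ȟ^1 ≅ 0
Ȟ^2 = (0 − 0) − 0 = 0, so Ȟ^2 ≅ 0


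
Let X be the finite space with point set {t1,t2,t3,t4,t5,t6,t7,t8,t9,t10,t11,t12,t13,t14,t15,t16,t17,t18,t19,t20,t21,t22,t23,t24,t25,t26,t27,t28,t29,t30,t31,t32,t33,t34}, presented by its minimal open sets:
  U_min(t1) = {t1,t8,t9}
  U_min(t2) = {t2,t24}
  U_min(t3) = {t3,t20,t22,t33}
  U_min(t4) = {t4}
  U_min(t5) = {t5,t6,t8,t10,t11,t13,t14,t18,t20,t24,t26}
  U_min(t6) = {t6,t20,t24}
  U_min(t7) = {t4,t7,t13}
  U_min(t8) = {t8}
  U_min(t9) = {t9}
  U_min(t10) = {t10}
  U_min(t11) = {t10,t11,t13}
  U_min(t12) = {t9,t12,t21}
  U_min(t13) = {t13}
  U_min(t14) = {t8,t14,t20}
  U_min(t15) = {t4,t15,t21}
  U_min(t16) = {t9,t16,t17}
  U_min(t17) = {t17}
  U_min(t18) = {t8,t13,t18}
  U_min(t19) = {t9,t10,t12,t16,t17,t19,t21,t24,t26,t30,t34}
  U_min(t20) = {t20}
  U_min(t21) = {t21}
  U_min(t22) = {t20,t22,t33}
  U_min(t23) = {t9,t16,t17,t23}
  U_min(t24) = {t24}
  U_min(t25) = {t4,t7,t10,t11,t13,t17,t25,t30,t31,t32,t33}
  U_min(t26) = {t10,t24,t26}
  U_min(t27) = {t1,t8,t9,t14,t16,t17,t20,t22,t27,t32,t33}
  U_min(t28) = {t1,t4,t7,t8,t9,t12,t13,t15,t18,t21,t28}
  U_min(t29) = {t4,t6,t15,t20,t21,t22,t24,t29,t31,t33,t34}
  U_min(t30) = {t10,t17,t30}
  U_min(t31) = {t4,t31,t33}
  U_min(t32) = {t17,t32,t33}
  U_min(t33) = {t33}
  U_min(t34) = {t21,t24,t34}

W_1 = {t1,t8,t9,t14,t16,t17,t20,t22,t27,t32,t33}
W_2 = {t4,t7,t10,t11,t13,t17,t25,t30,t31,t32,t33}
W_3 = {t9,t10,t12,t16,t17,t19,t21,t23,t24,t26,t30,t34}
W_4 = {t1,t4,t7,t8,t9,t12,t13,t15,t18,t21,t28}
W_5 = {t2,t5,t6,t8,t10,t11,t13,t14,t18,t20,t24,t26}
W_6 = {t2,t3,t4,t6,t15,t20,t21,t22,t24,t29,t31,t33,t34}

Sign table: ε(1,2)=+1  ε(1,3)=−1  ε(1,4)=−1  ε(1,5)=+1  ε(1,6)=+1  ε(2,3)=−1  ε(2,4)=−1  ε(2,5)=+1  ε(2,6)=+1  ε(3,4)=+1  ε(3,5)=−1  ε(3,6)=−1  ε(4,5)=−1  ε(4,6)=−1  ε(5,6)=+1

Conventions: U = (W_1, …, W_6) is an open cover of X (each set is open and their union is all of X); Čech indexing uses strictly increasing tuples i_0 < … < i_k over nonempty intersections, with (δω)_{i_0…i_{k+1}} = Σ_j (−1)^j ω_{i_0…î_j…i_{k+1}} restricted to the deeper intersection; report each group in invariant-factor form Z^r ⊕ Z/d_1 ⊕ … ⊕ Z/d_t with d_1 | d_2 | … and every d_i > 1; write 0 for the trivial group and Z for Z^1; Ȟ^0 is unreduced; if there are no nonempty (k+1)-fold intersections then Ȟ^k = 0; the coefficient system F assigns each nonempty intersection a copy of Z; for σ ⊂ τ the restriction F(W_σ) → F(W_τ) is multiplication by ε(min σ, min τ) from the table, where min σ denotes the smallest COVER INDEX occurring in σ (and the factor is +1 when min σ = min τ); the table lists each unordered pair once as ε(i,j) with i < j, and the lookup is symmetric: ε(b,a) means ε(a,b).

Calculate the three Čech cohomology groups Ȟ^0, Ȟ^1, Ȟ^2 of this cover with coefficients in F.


Ȟ^0 ≅ Z,  Ȟ^1 ≅ 0,  Ȟ^2 ≅ Z/2

intersection data:
  W12={t17,t32,t33} W13={t9,t16,t17} W14={t1,t8,t9} W15={t8,t14,t20} W16={t20,t22,t33} W23={t10,t17,t30} W24={t4,t7,t13} W25={t10,t11,t13} W26={t4,t31,t33} W34={t9,t12,t21} W35={t10,t24,t26} W36={t21,t24,t34} W45={t8,t13,t18} W46={t4,t15,t21} W56={t2,t6,t20,t24}
  W123={t17} W126={t33} W134={t9} W145={t8} W156={t20} W235={t10} W245={t13} W246={t4} W346={t21} W356={t24}
C dims 6,15,10; δ0: rk 5, SNF 1^5; δ1: rk 10, SNF 1^9·2
Ȟ^0 = (6 − 5) − 0 = 1, so Ȟ^0 ≅ Z
Ȟ^1 = (15 − 10) − 5 = 0, so Ȟ^1 ≅ 0
Ȟ^2 = (10 − 0) − 10 = 0 plus torsion [2], so Ȟ^2 ≅ Z/2


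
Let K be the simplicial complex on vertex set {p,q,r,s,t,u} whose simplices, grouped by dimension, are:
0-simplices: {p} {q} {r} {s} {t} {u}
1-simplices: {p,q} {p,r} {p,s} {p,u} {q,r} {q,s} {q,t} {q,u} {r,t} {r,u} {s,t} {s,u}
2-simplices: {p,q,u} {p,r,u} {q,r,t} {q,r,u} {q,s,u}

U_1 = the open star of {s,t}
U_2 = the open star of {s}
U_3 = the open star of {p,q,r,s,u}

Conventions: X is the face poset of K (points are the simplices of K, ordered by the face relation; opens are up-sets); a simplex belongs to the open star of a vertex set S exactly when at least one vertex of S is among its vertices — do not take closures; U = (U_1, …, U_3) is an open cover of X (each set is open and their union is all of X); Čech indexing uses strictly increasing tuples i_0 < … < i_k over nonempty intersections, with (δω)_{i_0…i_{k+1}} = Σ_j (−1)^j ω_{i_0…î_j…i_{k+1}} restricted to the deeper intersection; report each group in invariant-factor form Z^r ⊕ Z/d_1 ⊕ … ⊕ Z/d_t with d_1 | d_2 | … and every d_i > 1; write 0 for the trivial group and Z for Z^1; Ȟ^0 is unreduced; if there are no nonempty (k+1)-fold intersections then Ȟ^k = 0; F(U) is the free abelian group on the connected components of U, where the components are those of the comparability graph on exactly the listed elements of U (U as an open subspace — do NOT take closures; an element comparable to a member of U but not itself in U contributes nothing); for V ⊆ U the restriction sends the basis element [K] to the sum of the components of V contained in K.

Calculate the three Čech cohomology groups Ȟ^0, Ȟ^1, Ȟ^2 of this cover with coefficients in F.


Ȟ^0(U;F) ≅ Z, Ȟ^1(U;F) ≅ Z, Ȟ^2(U;F) ≅ 0

intersection data:
  U1={{s},{t},{p,s},{q,s},{q,t},{r,t},{s,t},{s,u},{q,r,t},{q,s,u}} U2={{s},{p,s},{q,s},{s,t},{s,u},{q,s,u}} U3={{p},{q},{r},{s},{u},{p,q},{p,r},{p,s},{p,u},{q,r},{q,s},{q,t},{q,u},{r,t},{r,u},{s,t},{s,u},{p,q,u},{p,r,u},{q,r,t},{q,r,u},{q,s,u}}
  U12={{s},{p,s},{q,s},{s,t},{s,u},{q,s,u}} U13={{s},{p,s},{q,s},{q,t},{r,t},{s,t},{s,u},{q,r,t},{q,s,u}} U23={{s},{p,s},{q,s},{s,t},{s,u},{q,s,u}}
  U123={{s},{p,s},{q,s},{s,t},{s,u},{q,s,u}}
components per intersection:
  U1: {{s},{t},{p,s},{q,s},{q,t},{r,t},{s,t},{s,u},{q,r,t},{q,s,u}}
  U2: {{s},{p,s},{q,s},{s,t},{s,u},{q,s,u}}
  U3: {{p},{q},{r},{s},{u},{p,q},{p,r},{p,s},{p,u},{q,r},{q,s},{q,t},{q,u},{r,t},{r,u},{s,t},{s,u},{p,q,u},{p,r,u},{q,r,t},{q,r,u},{q,s,u}}
  U12: {{s},{p,s},{q,s},{s,t},{s,u},{q,s,u}}
  U13: {{s},{p,s},{q,s},{s,t},{s,u},{q,s,u}} {{q,t},{r,t},{q,r,t}}
  U23: {{s},{p,s},{q,s},{s,t},{s,u},{q,s,u}}
  U123: {{s},{p,s},{q,s},{s,t},{s,u},{q,s,u}}
C dims 3,4,1; δ0: rk 2, SNF 1^2; δ1: rk 1, SNF 1^1
Ȟ^0 = (3 − 2) − 0 = 1, so Ȟ^0 ≅ Z
Ȟ^1 = (4 − 1) − 2 = 1, so Ȟ^1 ≅ Z
Ȟ^2 = (1 − 0) − 1 = 0, so Ȟ^2 ≅ 0


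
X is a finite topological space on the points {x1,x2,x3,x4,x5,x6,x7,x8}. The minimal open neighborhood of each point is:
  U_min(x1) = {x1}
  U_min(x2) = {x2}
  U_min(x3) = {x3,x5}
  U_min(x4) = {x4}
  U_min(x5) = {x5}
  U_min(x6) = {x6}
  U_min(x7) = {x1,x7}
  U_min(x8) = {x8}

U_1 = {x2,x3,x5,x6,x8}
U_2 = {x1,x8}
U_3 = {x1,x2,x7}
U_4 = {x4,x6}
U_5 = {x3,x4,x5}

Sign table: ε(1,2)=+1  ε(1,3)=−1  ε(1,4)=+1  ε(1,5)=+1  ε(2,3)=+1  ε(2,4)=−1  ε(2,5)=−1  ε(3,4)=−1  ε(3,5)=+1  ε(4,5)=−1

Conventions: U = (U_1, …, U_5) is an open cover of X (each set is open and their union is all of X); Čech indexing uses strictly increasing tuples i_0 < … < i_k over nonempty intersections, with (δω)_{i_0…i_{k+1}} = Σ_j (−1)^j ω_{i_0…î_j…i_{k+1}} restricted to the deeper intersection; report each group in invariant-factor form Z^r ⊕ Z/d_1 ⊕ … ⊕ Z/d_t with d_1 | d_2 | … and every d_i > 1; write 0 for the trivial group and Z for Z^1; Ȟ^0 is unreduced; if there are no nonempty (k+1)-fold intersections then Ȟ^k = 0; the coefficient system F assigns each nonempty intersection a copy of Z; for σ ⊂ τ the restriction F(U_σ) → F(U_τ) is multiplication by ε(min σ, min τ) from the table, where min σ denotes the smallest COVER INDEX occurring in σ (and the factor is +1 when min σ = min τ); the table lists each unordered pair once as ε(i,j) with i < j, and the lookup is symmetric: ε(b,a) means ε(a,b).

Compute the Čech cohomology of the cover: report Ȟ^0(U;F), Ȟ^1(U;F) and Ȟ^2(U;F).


intersection data:
  U12={x8} U13={x2} U14={x6} U15={x3,x5} U23={x1} U45={x4}
C dims 5,6; δ0: rk 5, SNF 1^4·2
Ȟ^0 = (5 − 5) − 0 = 0, so Ȟ^0 ≅ 0
Ȟ^1 = (6 − 0) − 5 = 1 plus torsion [2], so Ȟ^1 ≅ Z ⊕ Z/2
Ȟ^2 = (0 − 0) − 0 = 0, so Ȟ^2 ≅ 0

Ȟ^0 = 0, Ȟ^1 = Z ⊕ Z/2, Ȟ^2 = 0


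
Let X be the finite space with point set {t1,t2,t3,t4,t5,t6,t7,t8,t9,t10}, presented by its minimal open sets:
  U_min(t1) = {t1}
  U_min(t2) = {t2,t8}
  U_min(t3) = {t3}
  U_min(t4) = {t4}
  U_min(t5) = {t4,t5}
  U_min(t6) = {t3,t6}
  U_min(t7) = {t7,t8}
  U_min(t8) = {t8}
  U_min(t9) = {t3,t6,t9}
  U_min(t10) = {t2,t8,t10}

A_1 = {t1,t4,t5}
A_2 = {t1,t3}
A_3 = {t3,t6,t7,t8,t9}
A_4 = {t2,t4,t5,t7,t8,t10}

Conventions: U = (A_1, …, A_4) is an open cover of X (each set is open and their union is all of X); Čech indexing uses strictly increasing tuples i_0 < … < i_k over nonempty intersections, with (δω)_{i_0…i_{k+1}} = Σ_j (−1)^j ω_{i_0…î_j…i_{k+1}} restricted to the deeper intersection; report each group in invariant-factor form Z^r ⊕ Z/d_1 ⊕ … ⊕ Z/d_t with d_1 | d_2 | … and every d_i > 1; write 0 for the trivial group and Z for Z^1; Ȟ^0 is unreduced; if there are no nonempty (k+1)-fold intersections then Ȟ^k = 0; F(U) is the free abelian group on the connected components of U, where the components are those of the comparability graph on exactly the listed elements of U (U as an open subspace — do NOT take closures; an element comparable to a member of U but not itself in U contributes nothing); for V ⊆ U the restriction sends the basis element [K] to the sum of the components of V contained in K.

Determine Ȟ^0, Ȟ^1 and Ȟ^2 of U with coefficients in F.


cover nerve:
  A12={t1} A14={t4,t5} A23={t3} A34={t7,t8}
components per intersection:
  A1: {t1} {t4,t5}
  A2: {t1} {t3}
  A3: {t3,t6,t9} {t7,t8}
  A4: {t2,t7,t8,t10} {t4,t5}
  A12: {t1}
  A14: {t4,t5}
  A23: {t3}
  A34: {t7,t8}
C dims 8,4; δ0: rk 4, SNF 1^4
Ȟ^0: (8−4)−0=4 ⇒ Z^4
Ȟ^1: (4−0)−4=0 ⇒ 0
Ȟ^2: (0−0)−0=0 ⇒ 0

Ȟ^0(U;F) ≅ Z^4,  Ȟ^1(U;F) ≅ 0,  Ȟ^2(U;F) ≅ 0


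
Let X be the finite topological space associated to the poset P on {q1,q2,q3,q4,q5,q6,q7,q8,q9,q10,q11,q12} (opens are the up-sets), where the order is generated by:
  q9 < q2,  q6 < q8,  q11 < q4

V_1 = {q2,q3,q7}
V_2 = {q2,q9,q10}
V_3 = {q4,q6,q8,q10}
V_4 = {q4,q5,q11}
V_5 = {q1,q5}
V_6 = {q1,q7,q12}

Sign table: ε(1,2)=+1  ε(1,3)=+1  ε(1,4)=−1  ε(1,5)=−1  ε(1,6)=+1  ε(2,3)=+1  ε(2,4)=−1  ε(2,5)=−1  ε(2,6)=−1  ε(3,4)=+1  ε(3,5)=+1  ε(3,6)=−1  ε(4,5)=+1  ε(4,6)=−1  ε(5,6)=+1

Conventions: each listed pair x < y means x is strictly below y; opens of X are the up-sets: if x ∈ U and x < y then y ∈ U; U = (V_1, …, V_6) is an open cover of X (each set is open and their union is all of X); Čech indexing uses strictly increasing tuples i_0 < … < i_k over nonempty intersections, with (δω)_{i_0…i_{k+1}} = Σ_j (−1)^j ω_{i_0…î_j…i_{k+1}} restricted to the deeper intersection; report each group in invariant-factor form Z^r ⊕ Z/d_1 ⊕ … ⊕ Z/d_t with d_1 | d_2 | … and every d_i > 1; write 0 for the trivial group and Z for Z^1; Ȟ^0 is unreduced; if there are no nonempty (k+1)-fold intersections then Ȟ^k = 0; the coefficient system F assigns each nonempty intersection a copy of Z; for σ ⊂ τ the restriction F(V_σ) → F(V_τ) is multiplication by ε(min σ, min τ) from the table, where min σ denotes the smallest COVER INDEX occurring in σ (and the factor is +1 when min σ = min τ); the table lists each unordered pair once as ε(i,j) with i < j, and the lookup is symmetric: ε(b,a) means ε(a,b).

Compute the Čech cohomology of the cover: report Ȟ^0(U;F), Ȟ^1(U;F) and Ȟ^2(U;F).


nerve simplices:
  V12={q2} V16={q7} V23={q10} V34={q4} V45={q5} V56={q1}
C dims 6,6; δ0: rk 5, SNF 1^5
degree 0: 6−5−0 = 1 → Ȟ^0 ≅ Z
degree 1: 6−0−5 = 1 → Ȟ^1 ≅ Z
degree 2: 0−0−0 = 0 → Ȟ^2 ≅ 0

Ȟ^0 = Z; Ȟ^1 = Z; Ȟ^2 = 0


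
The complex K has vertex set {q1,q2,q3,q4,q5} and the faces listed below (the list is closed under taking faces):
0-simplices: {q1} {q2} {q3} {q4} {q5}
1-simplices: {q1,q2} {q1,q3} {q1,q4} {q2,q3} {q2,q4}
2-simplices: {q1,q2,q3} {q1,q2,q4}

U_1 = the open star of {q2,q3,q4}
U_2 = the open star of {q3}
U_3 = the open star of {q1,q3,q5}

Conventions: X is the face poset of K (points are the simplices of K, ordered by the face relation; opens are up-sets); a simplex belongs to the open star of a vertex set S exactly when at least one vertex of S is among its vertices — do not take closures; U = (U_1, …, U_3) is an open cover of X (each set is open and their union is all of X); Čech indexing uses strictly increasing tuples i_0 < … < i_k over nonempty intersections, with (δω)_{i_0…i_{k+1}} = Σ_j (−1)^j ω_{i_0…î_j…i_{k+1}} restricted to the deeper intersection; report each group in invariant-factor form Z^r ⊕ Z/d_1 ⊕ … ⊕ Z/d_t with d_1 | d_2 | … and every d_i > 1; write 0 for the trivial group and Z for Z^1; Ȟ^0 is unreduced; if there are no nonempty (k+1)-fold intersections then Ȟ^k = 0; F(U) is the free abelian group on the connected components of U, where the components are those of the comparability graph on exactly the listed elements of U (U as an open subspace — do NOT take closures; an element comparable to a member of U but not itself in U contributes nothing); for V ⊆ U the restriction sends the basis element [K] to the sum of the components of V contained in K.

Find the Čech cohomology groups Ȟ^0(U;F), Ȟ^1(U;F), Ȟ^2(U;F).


cover nerve:
  U1={{q2},{q3},{q4},{q1,q2},{q1,q3},{q1,q4},{q2,q3},{q2,q4},{q1,q2,q3},{q1,q2,q4}} U2={{q3},{q1,q3},{q2,q3},{q1,q2,q3}} U3={{q1},{q3},{q5},{q1,q2},{q1,q3},{q1,q4},{q2,q3},{q1,q2,q3},{q1,q2,q4}}
  U12={{q3},{q1,q3},{q2,q3},{q1,q2,q3}} U13={{q3},{q1,q2},{q1,q3},{q1,q4},{q2,q3},{q1,q2,q3},{q1,q2,q4}} U23={{q3},{q1,q3},{q2,q3},{q1,q2,q3}}
  U123={{q3},{q1,q3},{q2,q3},{q1,q2,q3}}
components per intersection:
  U1: {{q2},{q3},{q4},{q1,q2},{q1,q3},{q1,q4},{q2,q3},{q2,q4},{q1,q2,q3},{q1,q2,q4}}
  U2: {{q3},{q1,q3},{q2,q3},{q1,q2,q3}}
  U3: {{q1},{q3},{q1,q2},{q1,q3},{q1,q4},{q2,q3},{q1,q2,q3},{q1,q2,q4}} {{q5}}
  U12: {{q3},{q1,q3},{q2,q3},{q1,q2,q3}}
  U13: {{q3},{q1,q2},{q1,q3},{q1,q4},{q2,q3},{q1,q2,q3},{q1,q2,q4}}
  U23: {{q3},{q1,q3},{q2,q3},{q1,q2,q3}}
  U123: {{q3},{q1,q3},{q2,q3},{q1,q2,q3}}
C dims 4,3,1; δ0: rk 2, SNF 1^2; δ1: rk 1, SNF 1^1
Ȟ^0: (4−2)−0=2 ⇒ Z^2
Ȟ^1: (3−1)−2=0 ⇒ 0
Ȟ^2: (1−0)−1=0 ⇒ 0

Ȟ^0 = Z^2, Ȟ^1 = 0 and Ȟ^2 = 0


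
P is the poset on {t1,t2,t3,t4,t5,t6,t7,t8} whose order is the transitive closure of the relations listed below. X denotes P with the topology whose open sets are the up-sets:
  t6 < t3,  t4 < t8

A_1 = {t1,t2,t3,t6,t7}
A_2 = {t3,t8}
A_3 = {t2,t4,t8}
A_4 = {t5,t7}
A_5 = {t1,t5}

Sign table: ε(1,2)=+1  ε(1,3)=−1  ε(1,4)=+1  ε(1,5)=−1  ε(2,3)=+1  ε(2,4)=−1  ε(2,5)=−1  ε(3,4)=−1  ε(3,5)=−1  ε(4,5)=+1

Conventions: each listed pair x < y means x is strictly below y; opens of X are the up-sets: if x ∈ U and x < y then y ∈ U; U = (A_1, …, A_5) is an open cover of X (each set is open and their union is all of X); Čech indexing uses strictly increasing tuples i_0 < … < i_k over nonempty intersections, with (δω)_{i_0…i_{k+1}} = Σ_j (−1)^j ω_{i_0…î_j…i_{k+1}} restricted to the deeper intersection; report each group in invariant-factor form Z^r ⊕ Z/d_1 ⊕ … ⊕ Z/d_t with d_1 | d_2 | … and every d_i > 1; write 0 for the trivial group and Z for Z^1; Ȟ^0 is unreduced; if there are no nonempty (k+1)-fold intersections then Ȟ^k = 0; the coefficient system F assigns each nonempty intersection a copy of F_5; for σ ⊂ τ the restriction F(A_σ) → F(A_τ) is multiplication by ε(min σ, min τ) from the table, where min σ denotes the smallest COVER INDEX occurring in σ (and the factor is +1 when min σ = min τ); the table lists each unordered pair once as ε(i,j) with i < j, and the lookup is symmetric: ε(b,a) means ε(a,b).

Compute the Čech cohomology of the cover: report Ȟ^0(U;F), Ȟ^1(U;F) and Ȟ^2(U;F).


Ȟ^0 ≅ 0, Ȟ^1 ≅ Z/5 and Ȟ^2 ≅ 0

nerve of the cover:
  A12={t3} A13={t2} A14={t7} A15={t1} A23={t8} A45={t5}
C dims 5,6; δ0: rk_F5 5
Ȟ^0 = (5 − 5) − 0 = 0, so Ȟ^0 ≅ 0
Ȟ^1 = (6 − 0) − 5 = 1, so Ȟ^1 ≅ Z/5
Ȟ^2 = (0 − 0) − 0 = 0, so Ȟ^2 ≅ 0


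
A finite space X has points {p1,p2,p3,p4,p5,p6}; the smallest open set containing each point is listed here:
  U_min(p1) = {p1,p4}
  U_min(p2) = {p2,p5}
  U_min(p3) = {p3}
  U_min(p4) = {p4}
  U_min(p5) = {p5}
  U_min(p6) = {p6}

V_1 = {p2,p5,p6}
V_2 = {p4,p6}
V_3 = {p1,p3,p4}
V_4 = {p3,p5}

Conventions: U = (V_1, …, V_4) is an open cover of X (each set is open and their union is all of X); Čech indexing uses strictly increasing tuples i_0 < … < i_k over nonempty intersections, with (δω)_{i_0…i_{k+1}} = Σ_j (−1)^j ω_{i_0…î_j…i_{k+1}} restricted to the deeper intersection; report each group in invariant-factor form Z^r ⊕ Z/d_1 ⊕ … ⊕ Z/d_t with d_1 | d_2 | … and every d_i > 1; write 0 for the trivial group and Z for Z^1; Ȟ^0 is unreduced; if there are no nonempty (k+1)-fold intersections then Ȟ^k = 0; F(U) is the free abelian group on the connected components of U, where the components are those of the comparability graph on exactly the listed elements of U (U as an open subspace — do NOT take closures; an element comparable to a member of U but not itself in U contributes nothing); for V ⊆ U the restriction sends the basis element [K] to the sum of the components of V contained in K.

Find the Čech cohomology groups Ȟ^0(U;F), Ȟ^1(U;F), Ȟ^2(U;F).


Ȟ^0(U;F) ≅ Z^4, Ȟ^1(U;F) ≅ 0 and Ȟ^2(U;F) ≅ 0

nerve of the cover:
  V12={p6} V14={p5} V23={p4} V34={p3}
components per intersection:
  V1: {p2,p5} {p6}
  V2: {p4} {p6}
  V3: {p1,p4} {p3}
  V4: {p3} {p5}
  V12: {p6}
  V14: {p5}
  V23: {p4}
  V34: {p3}
C dims 8,4; δ0: rk 4, SNF 1^4
Ȟ^0 = (8 − 4) − 0 = 4, so Ȟ^0 ≅ Z^4
Ȟ^1 = (4 − 0) − 4 = 0, so Ȟ^1 ≅ 0
Ȟ^2 = (0 − 0) − 0 = 0, so Ȟ^2 ≅ 0


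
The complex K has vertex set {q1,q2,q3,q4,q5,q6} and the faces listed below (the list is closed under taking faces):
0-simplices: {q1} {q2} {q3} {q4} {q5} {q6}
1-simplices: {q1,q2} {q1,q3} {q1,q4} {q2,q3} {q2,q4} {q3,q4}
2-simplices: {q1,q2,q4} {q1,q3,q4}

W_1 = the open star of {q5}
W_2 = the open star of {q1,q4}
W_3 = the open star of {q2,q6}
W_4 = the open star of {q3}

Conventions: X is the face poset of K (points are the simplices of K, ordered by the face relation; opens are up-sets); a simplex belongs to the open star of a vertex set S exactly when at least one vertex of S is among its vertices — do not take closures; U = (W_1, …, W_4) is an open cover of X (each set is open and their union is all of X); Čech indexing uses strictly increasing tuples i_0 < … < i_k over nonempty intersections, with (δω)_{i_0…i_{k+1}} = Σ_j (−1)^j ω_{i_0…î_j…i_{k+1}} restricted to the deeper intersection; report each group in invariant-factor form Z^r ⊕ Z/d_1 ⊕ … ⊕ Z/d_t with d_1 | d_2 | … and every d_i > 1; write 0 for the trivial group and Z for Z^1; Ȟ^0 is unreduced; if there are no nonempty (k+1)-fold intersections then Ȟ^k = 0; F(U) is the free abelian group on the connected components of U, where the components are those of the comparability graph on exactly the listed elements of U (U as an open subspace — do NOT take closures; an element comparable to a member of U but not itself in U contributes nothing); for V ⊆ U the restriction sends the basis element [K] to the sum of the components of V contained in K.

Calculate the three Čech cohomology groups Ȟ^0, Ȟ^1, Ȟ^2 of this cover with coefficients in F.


Ȟ^0 = Z^3, Ȟ^1 = Z and Ȟ^2 = 0

nonempty overlaps:
  W1={{q5}} W2={{q1},{q4},{q1,q2},{q1,q3},{q1,q4},{q2,q4},{q3,q4},{q1,q2,q4},{q1,q3,q4}} W3={{q2},{q6},{q1,q2},{q2,q3},{q2,q4},{q1,q2,q4}} W4={{q3},{q1,q3},{q2,q3},{q3,q4},{q1,q3,q4}}
  W23={{q1,q2},{q2,q4},{q1,q2,q4}} W24={{q1,q3},{q3,q4},{q1,q3,q4}} W34={{q2,q3}}
components per intersection:
  W1: {{q5}}
  W2: {{q1},{q4},{q1,q2},{q1,q3},{q1,q4},{q2,q4},{q3,q4},{q1,q2,q4},{q1,q3,q4}}
  W3: {{q2},{q1,q2},{q2,q3},{q2,q4},{q1,q2,q4}} {{q6}}
  W4: {{q3},{q1,q3},{q2,q3},{q3,q4},{q1,q3,q4}}
  W23: {{q1,q2},{q2,q4},{q1,q2,q4}}
  W24: {{q1,q3},{q3,q4},{q1,q3,q4}}
  W34: {{q2,q3}}
C dims 5,3; δ0: rk 2, SNF 1^2
degree 0: 5−2−0 = 3 → Ȟ^0 ≅ Z^3
degree 1: 3−0−2 = 1 → Ȟ^1 ≅ Z
degree 2: 0−0−0 = 0 → Ȟ^2 ≅ 0


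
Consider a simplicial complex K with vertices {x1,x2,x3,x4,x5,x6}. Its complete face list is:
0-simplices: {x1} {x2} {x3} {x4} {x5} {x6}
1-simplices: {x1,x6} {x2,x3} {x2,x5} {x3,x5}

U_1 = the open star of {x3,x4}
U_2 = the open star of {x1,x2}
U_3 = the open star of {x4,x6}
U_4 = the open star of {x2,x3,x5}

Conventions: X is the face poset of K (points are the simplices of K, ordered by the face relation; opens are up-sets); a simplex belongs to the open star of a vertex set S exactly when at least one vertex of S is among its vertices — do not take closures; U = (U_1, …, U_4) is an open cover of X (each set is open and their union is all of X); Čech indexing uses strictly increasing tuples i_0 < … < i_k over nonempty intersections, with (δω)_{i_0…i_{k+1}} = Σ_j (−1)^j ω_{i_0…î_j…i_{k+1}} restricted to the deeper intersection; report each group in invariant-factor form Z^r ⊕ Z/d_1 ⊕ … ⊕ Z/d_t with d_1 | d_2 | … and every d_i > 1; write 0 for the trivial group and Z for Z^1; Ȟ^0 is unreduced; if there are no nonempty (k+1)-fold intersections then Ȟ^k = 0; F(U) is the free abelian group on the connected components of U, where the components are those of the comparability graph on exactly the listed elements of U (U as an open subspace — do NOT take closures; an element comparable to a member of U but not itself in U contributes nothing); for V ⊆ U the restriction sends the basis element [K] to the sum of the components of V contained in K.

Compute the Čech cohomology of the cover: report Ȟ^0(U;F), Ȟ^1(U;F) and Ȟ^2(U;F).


nerve of the cover:
  U1={{x3},{x4},{x2,x3},{x3,x5}} U2={{x1},{x2},{x1,x6},{x2,x3},{x2,x5}} U3={{x4},{x6},{x1,x6}} U4={{x2},{x3},{x5},{x2,x3},{x2,x5},{x3,x5}}
  U12={{x2,x3}} U13={{x4}} U14={{x3},{x2,x3},{x3,x5}} U23={{x1,x6}} U24={{x2},{x2,x3},{x2,x5}}
  U124={{x2,x3}}
components per intersection:
  U1: {{x3},{x2,x3},{x3,x5}} {{x4}}
  U2: {{x1},{x1,x6}} {{x2},{x2,x3},{x2,x5}}
  U3: {{x4}} {{x6},{x1,x6}}
  U4: {{x2},{x3},{x5},{x2,x3},{x2,x5},{x3,x5}}
  U12: {{x2,x3}}
  U13: {{x4}}
  U14: {{x3},{x2,x3},{x3,x5}}
  U23: {{x1,x6}}
  U24: {{x2},{x2,x3},{x2,x5}}
  U124: {{x2,x3}}
C dims 7,5,1; δ0: rk 4, SNF 1^4; δ1: rk 1, SNF 1^1
Ȟ^0 = (7 − 4) − 0 = 3, so Ȟ^0 ≅ Z^3
Ȟ^1 = (5 − 1) − 4 = 0, so Ȟ^1 ≅ 0
Ȟ^2 = (1 − 0) − 1 = 0, so Ȟ^2 ≅ 0

Ȟ^0 ≅ Z^3, Ȟ^1 ≅ 0, Ȟ^2 ≅ 0


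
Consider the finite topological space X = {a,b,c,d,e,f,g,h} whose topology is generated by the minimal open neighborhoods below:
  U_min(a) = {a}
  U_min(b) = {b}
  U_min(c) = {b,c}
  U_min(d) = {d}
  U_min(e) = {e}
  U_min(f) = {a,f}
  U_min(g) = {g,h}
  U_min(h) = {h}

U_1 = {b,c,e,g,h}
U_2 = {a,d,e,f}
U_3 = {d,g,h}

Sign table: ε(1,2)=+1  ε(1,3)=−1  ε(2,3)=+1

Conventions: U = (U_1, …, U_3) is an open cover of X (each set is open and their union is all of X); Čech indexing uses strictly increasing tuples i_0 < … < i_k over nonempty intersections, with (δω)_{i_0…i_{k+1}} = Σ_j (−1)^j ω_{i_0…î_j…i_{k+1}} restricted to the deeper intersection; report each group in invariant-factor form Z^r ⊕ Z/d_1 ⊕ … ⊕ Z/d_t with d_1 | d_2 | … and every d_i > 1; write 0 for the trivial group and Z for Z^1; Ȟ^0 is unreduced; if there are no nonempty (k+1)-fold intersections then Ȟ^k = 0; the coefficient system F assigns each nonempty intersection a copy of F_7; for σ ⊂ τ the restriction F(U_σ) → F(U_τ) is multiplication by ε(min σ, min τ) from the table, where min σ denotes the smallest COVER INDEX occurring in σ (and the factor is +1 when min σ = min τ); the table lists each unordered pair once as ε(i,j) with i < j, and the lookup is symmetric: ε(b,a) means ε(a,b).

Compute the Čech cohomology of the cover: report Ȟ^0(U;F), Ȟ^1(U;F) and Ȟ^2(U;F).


Ȟ^0 ≅ 0; Ȟ^1 ≅ 0; Ȟ^2 ≅ 0

nerve of the cover:
  U12={e} U13={g,h} U23={d}
C dims 3,3; δ0: rk_F7 3
Ȟ^0 = (3 − 3) − 0 = 0, so Ȟ^0 ≅ 0
Ȟ^1 = (3 − 0) − 3 = 0, so Ȟ^1 ≅ 0
Ȟ^2 = (0 − 0) − 0 = 0, so Ȟ^2 ≅ 0


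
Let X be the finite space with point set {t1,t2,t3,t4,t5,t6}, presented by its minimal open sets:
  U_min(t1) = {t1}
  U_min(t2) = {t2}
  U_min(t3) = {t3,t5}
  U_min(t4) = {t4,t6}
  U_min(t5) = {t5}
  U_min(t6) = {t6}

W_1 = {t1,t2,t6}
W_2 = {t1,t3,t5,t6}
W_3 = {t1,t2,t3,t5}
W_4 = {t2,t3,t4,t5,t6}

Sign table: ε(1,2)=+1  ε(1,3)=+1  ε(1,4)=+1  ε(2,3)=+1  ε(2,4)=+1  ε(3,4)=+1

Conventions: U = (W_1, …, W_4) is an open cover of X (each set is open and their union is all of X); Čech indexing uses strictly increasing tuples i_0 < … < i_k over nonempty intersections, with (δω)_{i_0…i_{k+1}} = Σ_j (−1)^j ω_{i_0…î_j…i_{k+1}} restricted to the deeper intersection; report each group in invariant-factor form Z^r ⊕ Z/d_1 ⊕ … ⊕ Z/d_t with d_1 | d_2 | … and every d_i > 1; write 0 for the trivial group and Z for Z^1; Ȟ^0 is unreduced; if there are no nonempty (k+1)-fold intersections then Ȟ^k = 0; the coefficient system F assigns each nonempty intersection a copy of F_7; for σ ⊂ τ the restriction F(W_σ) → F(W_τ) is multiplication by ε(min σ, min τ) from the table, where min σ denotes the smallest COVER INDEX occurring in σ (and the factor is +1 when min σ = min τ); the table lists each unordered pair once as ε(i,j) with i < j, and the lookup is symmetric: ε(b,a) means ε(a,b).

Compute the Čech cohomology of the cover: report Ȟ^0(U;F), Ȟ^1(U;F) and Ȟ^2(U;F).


Ȟ^0 ≅ Z/7, Ȟ^1 ≅ 0 and Ȟ^2 ≅ Z/7

cover nerve:
  W12={t1,t6} W13={t1,t2} W14={t2,t6} W23={t1,t3,t5} W24={t3,t5,t6} W34={t2,t3,t5}
  W123={t1} W124={t6} W134={t2} W234={t3,t5}
C dims 4,6,4; δ0: rk_F7 3; δ1: rk_F7 3
Ȟ^0: (4−3)−0=1 ⇒ Z/7
Ȟ^1: (6−3)−3=0 ⇒ 0
Ȟ^2: (4−0)−3=1 ⇒ Z/7


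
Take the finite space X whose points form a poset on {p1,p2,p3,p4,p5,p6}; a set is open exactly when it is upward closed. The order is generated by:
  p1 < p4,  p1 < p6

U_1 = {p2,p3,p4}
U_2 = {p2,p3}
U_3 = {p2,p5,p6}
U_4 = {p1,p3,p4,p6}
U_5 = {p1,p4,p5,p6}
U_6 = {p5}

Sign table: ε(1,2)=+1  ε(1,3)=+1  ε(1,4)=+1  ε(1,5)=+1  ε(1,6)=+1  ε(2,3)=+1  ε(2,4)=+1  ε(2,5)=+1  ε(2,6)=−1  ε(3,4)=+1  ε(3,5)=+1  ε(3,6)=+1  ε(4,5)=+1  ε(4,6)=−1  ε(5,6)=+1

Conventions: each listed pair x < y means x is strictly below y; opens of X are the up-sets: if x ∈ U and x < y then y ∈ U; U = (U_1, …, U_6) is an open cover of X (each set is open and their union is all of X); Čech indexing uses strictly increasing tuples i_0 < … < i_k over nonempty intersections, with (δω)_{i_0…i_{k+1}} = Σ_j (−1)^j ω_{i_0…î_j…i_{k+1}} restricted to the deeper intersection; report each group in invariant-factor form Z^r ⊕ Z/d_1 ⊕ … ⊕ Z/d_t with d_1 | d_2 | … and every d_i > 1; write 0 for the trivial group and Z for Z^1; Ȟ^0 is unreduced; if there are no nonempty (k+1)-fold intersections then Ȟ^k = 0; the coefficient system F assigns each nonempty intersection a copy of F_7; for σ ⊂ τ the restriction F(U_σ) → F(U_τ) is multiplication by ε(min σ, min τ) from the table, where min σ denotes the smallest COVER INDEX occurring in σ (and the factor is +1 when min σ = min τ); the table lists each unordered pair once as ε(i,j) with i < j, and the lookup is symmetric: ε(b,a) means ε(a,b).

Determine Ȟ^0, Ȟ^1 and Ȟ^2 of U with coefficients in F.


intersection data:
  U12={p2,p3} U13={p2} U14={p3,p4} U15={p4} U23={p2} U24={p3} U34={p6} U35={p5,p6} U36={p5} U45={p1,p4,p6} U56={p5}
  U123={p2} U124={p3} U145={p4} U345={p6} U356={p5}
C dims 6,11,5; δ0: rk_F7 5; δ1: rk_F7 5
Ȟ^0 = (6 − 5) − 0 = 1, so Ȟ^0 ≅ Z/7
Ȟ^1 = (11 − 5) − 5 = 1, so Ȟ^1 ≅ Z/7
Ȟ^2 = (5 − 0) − 5 = 0, so Ȟ^2 ≅ 0

Ȟ^0(U;F) ≅ Z/7,  Ȟ^1(U;F) ≅ Z/7,  Ȟ^2(U;F) ≅ 0


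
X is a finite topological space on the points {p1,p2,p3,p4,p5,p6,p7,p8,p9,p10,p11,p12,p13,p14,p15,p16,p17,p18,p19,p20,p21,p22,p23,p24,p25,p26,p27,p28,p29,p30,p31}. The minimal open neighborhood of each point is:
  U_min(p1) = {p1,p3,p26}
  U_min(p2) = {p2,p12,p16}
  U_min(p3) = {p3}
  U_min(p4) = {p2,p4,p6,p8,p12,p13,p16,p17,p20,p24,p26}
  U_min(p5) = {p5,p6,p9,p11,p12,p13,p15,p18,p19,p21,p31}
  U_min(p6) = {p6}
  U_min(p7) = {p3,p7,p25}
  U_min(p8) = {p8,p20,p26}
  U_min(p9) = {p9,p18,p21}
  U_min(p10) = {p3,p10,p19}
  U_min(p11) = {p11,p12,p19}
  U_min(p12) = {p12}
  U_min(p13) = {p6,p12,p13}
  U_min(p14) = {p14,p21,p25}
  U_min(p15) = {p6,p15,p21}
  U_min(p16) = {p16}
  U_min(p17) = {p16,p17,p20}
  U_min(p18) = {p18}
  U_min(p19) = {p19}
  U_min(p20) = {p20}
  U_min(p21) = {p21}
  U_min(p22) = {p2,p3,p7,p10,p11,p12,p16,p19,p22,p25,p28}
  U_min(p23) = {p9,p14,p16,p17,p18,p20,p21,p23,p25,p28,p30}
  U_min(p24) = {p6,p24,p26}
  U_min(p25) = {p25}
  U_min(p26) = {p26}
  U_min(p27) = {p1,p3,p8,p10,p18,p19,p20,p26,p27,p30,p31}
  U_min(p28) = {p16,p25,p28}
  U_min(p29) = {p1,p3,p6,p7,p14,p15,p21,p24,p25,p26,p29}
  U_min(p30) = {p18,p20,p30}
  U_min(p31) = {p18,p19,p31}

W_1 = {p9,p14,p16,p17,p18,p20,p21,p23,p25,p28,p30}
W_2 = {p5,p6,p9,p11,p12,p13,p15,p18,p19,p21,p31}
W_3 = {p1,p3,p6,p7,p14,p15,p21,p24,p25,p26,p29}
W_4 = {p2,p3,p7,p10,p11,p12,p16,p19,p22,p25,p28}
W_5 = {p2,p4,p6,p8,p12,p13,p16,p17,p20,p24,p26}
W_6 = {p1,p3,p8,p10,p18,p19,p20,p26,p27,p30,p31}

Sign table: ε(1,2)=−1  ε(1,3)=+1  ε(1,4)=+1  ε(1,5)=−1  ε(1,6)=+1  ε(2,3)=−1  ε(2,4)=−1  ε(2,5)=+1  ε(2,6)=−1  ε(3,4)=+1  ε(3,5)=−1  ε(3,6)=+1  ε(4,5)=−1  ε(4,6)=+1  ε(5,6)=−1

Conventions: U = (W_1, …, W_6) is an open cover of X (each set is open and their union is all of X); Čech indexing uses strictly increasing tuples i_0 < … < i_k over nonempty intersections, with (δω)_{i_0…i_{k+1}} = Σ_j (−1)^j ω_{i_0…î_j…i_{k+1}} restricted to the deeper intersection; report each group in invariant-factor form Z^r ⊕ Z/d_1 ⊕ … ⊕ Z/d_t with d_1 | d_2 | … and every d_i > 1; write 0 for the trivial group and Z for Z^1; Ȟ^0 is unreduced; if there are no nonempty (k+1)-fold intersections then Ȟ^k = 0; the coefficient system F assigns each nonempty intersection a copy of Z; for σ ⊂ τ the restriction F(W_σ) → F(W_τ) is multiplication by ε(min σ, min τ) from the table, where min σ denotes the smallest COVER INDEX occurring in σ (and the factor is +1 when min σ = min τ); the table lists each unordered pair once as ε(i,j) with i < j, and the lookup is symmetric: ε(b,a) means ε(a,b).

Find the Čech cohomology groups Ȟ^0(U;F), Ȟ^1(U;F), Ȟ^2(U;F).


intersection data:
  W12={p9,p18,p21} W13={p14,p21,p25} W14={p16,p25,p28} W15={p16,p17,p20} W16={p18,p20,p30} W23={p6,p15,p21} W24={p11,p12,p19} W25={p6,p12,p13} W26={p18,p19,p31} W34={p3,p7,p25} W35={p6,p24,p26} W36={p1,p3,p26} W45={p2,p12,p16} W46={p3,p10,p19} W56={p8,p20,p26}
  W123={p21} W126={p18} W134={p25} W145={p16} W156={p20} W235={p6} W245={p12} W246={p19} W346={p3} W356={p26}
C dims 6,15,10; δ0: rk 5, SNF 1^5; δ1: rk 10, SNF 1^9·2
Ȟ^0 = (6 − 5) − 0 = 1, so Ȟ^0 ≅ Z
Ȟ^1 = (15 − 10) − 5 = 0, so Ȟ^1 ≅ 0
Ȟ^2 = (10 − 0) − 10 = 0 plus torsion [2], so Ȟ^2 ≅ Z/2

Ȟ^0 = Z; Ȟ^1 = 0; Ȟ^2 = Z/2


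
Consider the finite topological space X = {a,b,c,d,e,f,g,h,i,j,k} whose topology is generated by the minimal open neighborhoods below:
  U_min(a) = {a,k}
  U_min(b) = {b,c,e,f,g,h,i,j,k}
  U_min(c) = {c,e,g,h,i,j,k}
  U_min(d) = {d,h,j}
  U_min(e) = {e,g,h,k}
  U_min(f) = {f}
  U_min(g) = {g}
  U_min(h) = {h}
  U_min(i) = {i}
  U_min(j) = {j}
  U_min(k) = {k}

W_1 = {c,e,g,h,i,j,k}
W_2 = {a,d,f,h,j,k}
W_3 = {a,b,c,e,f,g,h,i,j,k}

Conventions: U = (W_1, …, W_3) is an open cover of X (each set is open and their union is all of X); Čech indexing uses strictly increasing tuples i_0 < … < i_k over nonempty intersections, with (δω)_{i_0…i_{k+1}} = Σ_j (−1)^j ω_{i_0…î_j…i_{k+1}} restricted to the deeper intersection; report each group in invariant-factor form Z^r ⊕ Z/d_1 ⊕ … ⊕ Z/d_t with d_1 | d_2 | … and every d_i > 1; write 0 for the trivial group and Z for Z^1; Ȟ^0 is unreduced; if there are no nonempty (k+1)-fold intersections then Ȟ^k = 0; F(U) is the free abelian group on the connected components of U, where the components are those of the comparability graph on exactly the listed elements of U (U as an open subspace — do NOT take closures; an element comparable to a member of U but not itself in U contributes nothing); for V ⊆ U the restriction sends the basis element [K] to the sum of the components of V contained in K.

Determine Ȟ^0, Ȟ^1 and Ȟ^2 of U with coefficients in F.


Ȟ^0 = Z, Ȟ^1 = Z and Ȟ^2 = 0

nerve simplices:
  W12={h,j,k} W13={c,e,g,h,i,j,k} W23={a,f,h,j,k}
  W123={h,j,k}
components per intersection:
  W1: {c,e,g,h,i,j,k}
  W2: {a,k} {d,h,j} {f}
  W3: {a,b,c,e,f,g,h,i,j,k}
  W12: {h} {j} {k}
  W13: {c,e,g,h,i,j,k}
  W23: {a,k} {f} {h} {j}
  W123: {h} {j} {k}
C dims 5,8,3; δ0: rk 4, SNF 1^4; δ1: rk 3, SNF 1^3
degree 0: 5−4−0 = 1 → Ȟ^0 ≅ Z
degree 1: 8−3−4 = 1 → Ȟ^1 ≅ Z
degree 2: 3−0−3 = 0 → Ȟ^2 ≅ 0
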